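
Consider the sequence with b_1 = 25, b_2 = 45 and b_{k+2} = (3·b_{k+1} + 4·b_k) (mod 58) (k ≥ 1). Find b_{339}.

3

b_1 = 25,  b_2 = 45,  b_3 = 3,  b_4 = 15,  b_5 = 57,  b_6 = 57,  b_7 = 51,  b_8 = 33,  b_9 = 13,  b_{10} = 55,  b_{11} = 43,  b_{12} = 1,  b_{13} = 1,  b_{14} = 7,  b_{15} = 25,  b_{16} = 45.
Since (b_{15}, b_{16}) = (b_1, b_2) = (25, 45) (two consecutive terms determine the rest), the sequence is periodic with period 14.
So b_{339} = b_{1 + ((339-1) mod 14)} = b_3 = 3.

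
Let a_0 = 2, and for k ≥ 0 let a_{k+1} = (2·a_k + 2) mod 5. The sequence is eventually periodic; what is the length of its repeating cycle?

Computing terms: a_0 = 2; a_1 = 1; a_2 = 4; a_3 = 0; a_4 = 2.
Since a_4 = a_0 = 2, the sequence is periodic with period 4.

4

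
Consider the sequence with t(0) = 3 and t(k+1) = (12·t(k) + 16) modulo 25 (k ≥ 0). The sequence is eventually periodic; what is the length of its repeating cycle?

20

We have t(0) = 3,  t(1) = 2,  t(2) = 15,  t(3) = 21,  t(4) = 18,  t(5) = 7,  t(6) = 0,  t(7) = 16,  t(8) = 8,  t(9) = 12,  t(10) = 10,  t(11) = 11,  t(12) = 23,  t(13) = 17,  t(14) = 20,  t(15) = 6,  t(16) = 13,  t(17) = 22,  t(18) = 5,  t(19) = 1,  t(20) = 3.
Since t(20) = t(0) = 3, the sequence is periodic with period 20.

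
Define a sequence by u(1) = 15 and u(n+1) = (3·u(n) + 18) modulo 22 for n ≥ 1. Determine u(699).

1

Listing terms: u(1) = 15; u(2) = 19; u(3) = 9; u(4) = 1; u(5) = 21; u(6) = 15.
Since u(6) = u(1) = 15, the sequence is periodic with period 5.
(699 - 1) mod 5 = 3, so u(699) = u(4) = 1.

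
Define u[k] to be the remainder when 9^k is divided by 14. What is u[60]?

1

u[0] = 1; u[1] = 9; u[2] = 11; u[3] = 1.
Since u[3] = u[0] = 1, the sequence is periodic with period 3.
So u[60] = u[0 + ((60-0) mod 3)] = u[0] = 1.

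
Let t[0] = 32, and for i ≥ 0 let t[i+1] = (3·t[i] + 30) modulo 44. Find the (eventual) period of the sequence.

Computing terms: t[0] = 32; t[1] = 38; t[2] = 12; t[3] = 22; t[4] = 8; t[5] = 10; t[6] = 16; t[7] = 34; t[8] = 0; t[9] = 30; t[10] = 32.
The sequence repeats with period 10.

10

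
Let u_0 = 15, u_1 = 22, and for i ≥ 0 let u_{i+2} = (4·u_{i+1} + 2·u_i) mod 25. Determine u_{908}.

We have u_0 = 15, u_1 = 22, u_2 = 18, u_3 = 16, u_4 = 0, u_5 = 7, u_6 = 3, u_7 = 1, u_8 = 10, u_9 = 17, u_{10} = 13, u_{11} = 11, u_{12} = 20, u_{13} = 2, u_{14} = 23, u_{15} = 21, u_{16} = 5, u_{17} = 12, u_{18} = 8, u_{19} = 6, u_{20} = 15, u_{21} = 22.
Since (u_{20}, u_{21}) = (u_0, u_1) = (15, 22) (two consecutive terms determine the rest), the sequence is periodic with period 20.
(908 - 0) mod 20 = 8, so u_{908} = u_8 = 10.

10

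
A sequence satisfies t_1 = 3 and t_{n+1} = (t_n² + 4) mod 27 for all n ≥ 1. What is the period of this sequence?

Listing terms: t_1 = 3, t_2 = 13, t_3 = 11, t_4 = 17, t_5 = 23, t_6 = 20, t_7 = 26, t_8 = 5, t_9 = 2, t_{10} = 8, t_{11} = 14, t_{12} = 11.
Since t_{12} = t_3 = 11, the sequence is eventually periodic: after a pre-period of length 2 it cycles with period 9.

9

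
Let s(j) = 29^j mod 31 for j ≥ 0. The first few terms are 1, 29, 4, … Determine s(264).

s(0) = 1,  s(1) = 29,  s(2) = 4,  s(3) = 23,  s(4) = 16,  s(5) = 30,  s(6) = 2,  s(7) = 27,  s(8) = 8,  s(9) = 15,  s(10) = 1.
Since s(10) = s(0) = 1, the sequence is periodic with period 10.
So s(264) = s(0 + ((264-0) mod 10)) = s(4) = 16.

16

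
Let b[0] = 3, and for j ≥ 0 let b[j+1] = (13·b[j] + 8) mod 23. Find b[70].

Listing terms: b[0] = 3; b[1] = 1; b[2] = 21; b[3] = 5; b[4] = 4; b[5] = 14; b[6] = 6; b[7] = 17; b[8] = 22; b[9] = 18; b[10] = 12; b[11] = 3.
Since b[11] = b[0] = 3, the sequence is periodic with period 11.
(70 - 0) mod 11 = 4, so b[70] = b[4] = 4.

4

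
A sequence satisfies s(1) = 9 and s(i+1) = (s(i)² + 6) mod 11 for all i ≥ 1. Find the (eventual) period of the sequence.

s(1) = 9,  s(2) = 10,  s(3) = 7,  s(4) = 0,  s(5) = 6,  s(6) = 9.
Since s(6) = s(1) = 9, the sequence is periodic with period 5.

5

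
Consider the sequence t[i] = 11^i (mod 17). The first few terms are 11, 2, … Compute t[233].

6

t[1] = 11; t[2] = 2; t[3] = 5; t[4] = 4; t[5] = 10; t[6] = 8; t[7] = 3; t[8] = 16; t[9] = 6; t[10] = 15; t[11] = 12; t[12] = 13; t[13] = 7; t[14] = 9; t[15] = 14; t[16] = 1; t[17] = 11.
Since t[17] = t[1] = 11, the sequence is periodic with period 16.
So t[233] = t[1 + ((233-1) mod 16)] = t[9] = 6.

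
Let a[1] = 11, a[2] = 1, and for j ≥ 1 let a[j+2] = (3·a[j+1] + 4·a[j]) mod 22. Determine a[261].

We have a[1] = 11; a[2] = 1; a[3] = 3; a[4] = 13; a[5] = 7; a[6] = 7; a[7] = 5; a[8] = 21; a[9] = 17; a[10] = 3; a[11] = 11; a[12] = 1.
Since (a[11], a[12]) = (a[1], a[2]) = (11, 1) (two consecutive terms determine the rest), the sequence is periodic with period 10.
So a[261] = a[1 + ((261-1) mod 10)] = a[1] = 11.

11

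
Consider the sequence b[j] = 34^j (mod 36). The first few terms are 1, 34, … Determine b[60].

Computing terms: b[0] = 1; b[1] = 34; b[2] = 4; b[3] = 28; b[4] = 16; b[5] = 4.
Since b[5] = b[2] = 4, the sequence is eventually periodic: after a pre-period of length 2 it cycles with period 3.
For j ≥ 2, b[j] depends only on (j - 2) mod 3. (60 - 2) mod 3 = 1, so b[60] = b[3] = 28.

28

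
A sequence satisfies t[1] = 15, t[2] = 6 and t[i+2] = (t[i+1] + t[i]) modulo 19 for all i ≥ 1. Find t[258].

We have t[1] = 15,  t[2] = 6,  t[3] = 2,  t[4] = 8,  t[5] = 10,  t[6] = 18,  t[7] = 9,  t[8] = 8,  t[9] = 17,  t[10] = 6,  t[11] = 4,  t[12] = 10,  t[13] = 14,  t[14] = 5,  t[15] = 0,  t[16] = 5,  t[17] = 5,  t[18] = 10,  t[19] = 15,  t[20] = 6.
Since (t[19], t[20]) = (t[1], t[2]) = (15, 6) (two consecutive terms determine the rest), the sequence is periodic with period 18.
(258 - 1) mod 18 = 5, so t[258] = t[6] = 18.

18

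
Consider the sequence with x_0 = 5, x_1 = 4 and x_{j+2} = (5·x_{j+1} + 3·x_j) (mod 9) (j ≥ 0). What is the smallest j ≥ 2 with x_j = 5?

4

Computing terms: x_0 = 5,  x_1 = 4,  x_2 = 8,  x_3 = 7,  x_4 = 5,  x_5 = 1,  x_6 = 2,  x_7 = 4,  x_8 = 8.
Since (x_7, x_8) = (x_1, x_2) = (4, 8) (two consecutive terms determine the rest), the sequence is eventually periodic: after a pre-period of length 1 it cycles with period 6.
The value 5 first appears (with j ≥ 2) at x_4.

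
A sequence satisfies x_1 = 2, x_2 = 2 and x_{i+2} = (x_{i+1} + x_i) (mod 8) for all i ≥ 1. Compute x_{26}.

2

x_1 = 2,  x_2 = 2,  x_3 = 4,  x_4 = 6,  x_5 = 2,  x_6 = 0,  x_7 = 2,  x_8 = 2.
Since (x_7, x_8) = (x_1, x_2) = (2, 2) (two consecutive terms determine the rest), the sequence is periodic with period 6.
So x_{26} = x_{1 + ((26-1) mod 6)} = x_2 = 2.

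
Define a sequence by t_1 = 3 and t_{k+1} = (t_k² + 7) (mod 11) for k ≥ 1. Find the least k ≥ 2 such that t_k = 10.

3

Computing terms: t_1 = 3,  t_2 = 5,  t_3 = 10,  t_4 = 8,  t_5 = 5.
Since t_5 = t_2 = 5, the sequence is eventually periodic: after a pre-period of length 1 it cycles with period 3.
The value 10 first appears (with k ≥ 2) at t_3.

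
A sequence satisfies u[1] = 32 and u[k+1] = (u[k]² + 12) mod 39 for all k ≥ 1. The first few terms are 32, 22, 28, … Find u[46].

Listing terms: u[1] = 32,  u[2] = 22,  u[3] = 28,  u[4] = 16,  u[5] = 34,  u[6] = 37,  u[7] = 16.
Since u[7] = u[4] = 16, the sequence is eventually periodic: after a pre-period of length 3 it cycles with period 3.
For k ≥ 4, u[k] depends only on (k - 4) mod 3. (46 - 4) mod 3 = 0, so u[46] = u[4] = 16.

16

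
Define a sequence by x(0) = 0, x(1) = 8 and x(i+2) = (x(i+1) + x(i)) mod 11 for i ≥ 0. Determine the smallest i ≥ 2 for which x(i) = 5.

3

We have x(0) = 0; x(1) = 8; x(2) = 8; x(3) = 5; x(4) = 2; x(5) = 7; x(6) = 9; x(7) = 5; x(8) = 3; x(9) = 8; x(10) = 0; x(11) = 8.
Since (x(10), x(11)) = (x(0), x(1)) = (0, 8) (two consecutive terms determine the rest), the sequence is periodic with period 10.
The value 5 first appears (with i ≥ 2) at x(3).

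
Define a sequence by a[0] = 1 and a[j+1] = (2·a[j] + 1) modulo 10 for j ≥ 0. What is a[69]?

Computing terms: a[0] = 1,  a[1] = 3,  a[2] = 7,  a[3] = 5,  a[4] = 1.
Since a[4] = a[0] = 1, the sequence is periodic with period 4.
(69 - 0) mod 4 = 1, so a[69] = a[1] = 3.

3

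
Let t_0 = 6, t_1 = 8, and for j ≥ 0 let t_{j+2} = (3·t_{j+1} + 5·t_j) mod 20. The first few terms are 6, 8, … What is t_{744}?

6

t_0 = 6, t_1 = 8, t_2 = 14, t_3 = 2, t_4 = 16, t_5 = 18, t_6 = 14, t_7 = 12, t_8 = 6, t_9 = 18, t_{10} = 4, t_{11} = 2, t_{12} = 6, t_{13} = 8.
The sequence repeats with period 12.
So t_{744} = t_{0 + ((744-0) mod 12)} = t_0 = 6.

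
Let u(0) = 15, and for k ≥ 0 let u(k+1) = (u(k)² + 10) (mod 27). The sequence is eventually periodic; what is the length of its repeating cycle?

3

We have u(0) = 15,  u(1) = 19,  u(2) = 20,  u(3) = 5,  u(4) = 8,  u(5) = 20.
Since u(5) = u(2) = 20, the sequence is eventually periodic: after a pre-period of length 2 it cycles with period 3.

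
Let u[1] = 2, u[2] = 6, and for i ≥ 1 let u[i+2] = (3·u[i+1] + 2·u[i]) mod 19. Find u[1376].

18

We have u[1] = 2, u[2] = 6, u[3] = 3, u[4] = 2, u[5] = 12, u[6] = 2, u[7] = 11, u[8] = 18, u[9] = 0, u[10] = 17, u[11] = 13, u[12] = 16, u[13] = 17, u[14] = 7, u[15] = 17, u[16] = 8, u[17] = 1, u[18] = 0, u[19] = 2, u[20] = 6.
Since (u[19], u[20]) = (u[1], u[2]) = (2, 6) (two consecutive terms determine the rest), the sequence is periodic with period 18.
So u[1376] = u[1 + ((1376-1) mod 18)] = u[8] = 18.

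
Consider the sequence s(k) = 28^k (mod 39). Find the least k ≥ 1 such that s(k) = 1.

12

Listing terms: s(0) = 1, s(1) = 28, s(2) = 4, s(3) = 34, s(4) = 16, s(5) = 19, s(6) = 25, s(7) = 37, s(8) = 22, s(9) = 31, s(10) = 10, s(11) = 7, s(12) = 1.
The sequence repeats with period 12.
The value 1 next appears (with k ≥ 1) at s(12).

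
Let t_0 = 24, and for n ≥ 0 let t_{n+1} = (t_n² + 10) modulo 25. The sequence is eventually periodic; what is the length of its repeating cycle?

Computing terms: t_0 = 24, t_1 = 11, t_2 = 6, t_3 = 21, t_4 = 1, t_5 = 11.
Since t_5 = t_1 = 11, the sequence is eventually periodic: after a pre-period of length 1 it cycles with period 4.

4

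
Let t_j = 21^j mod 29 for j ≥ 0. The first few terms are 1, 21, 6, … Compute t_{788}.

Listing terms: t_0 = 1; t_1 = 21; t_2 = 6; t_3 = 10; t_4 = 7; t_5 = 2; t_6 = 13; t_7 = 12; t_8 = 20; t_9 = 14; t_{10} = 4; t_{11} = 26; t_{12} = 24; t_{13} = 11; t_{14} = 28; t_{15} = 8; t_{16} = 23; t_{17} = 19; t_{18} = 22; t_{19} = 27; t_{20} = 16; t_{21} = 17; t_{22} = 9; t_{23} = 15; t_{24} = 25; t_{25} = 3; t_{26} = 5; t_{27} = 18; t_{28} = 1.
Since t_{28} = t_0 = 1, the sequence is periodic with period 28.
(788 - 0) mod 28 = 4, so t_{788} = t_4 = 7.

7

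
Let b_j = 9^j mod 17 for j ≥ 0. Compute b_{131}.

b_0 = 1; b_1 = 9; b_2 = 13; b_3 = 15; b_4 = 16; b_5 = 8; b_6 = 4; b_7 = 2; b_8 = 1.
The sequence repeats with period 8.
So b_{131} = b_{0 + ((131-0) mod 8)} = b_3 = 15.

15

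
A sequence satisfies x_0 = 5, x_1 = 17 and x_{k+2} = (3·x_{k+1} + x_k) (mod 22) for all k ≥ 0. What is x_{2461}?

5

Computing terms: x_0 = 5; x_1 = 17; x_2 = 12; x_3 = 9; x_4 = 17; x_5 = 16; x_6 = 21; x_7 = 13; x_8 = 16; x_9 = 17; x_{10} = 1; x_{11} = 20; x_{12} = 17; x_{13} = 5; x_{14} = 10; x_{15} = 13; x_{16} = 5; x_{17} = 6; x_{18} = 1; x_{19} = 9; x_{20} = 6; x_{21} = 5; x_{22} = 21; x_{23} = 2; x_{24} = 5; x_{25} = 17.
The sequence repeats with period 24.
So x_{2461} = x_{0 + ((2461-0) mod 24)} = x_{13} = 5.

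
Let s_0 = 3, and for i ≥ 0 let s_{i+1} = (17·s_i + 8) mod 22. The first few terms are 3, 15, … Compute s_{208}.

19

Listing terms: s_0 = 3, s_1 = 15, s_2 = 21, s_3 = 13, s_4 = 9, s_5 = 7, s_6 = 17, s_7 = 11, s_8 = 19, s_9 = 1, s_{10} = 3.
Since s_{10} = s_0 = 3, the sequence is periodic with period 10.
So s_{208} = s_{0 + ((208-0) mod 10)} = s_8 = 19.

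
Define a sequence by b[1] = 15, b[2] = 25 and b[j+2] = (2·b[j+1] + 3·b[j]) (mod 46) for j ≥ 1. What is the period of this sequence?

22

We have b[1] = 15; b[2] = 25; b[3] = 3; b[4] = 35; b[5] = 33; b[6] = 33; b[7] = 27; b[8] = 15; b[9] = 19; b[10] = 37; b[11] = 39; b[12] = 5; b[13] = 35; b[14] = 39; b[15] = 45; b[16] = 23; b[17] = 43; b[18] = 17; b[19] = 25; b[20] = 9; b[21] = 1; b[22] = 29; b[23] = 15; b[24] = 25.
Since (b[23], b[24]) = (b[1], b[2]) = (15, 25) (two consecutive terms determine the rest), the sequence is periodic with period 22.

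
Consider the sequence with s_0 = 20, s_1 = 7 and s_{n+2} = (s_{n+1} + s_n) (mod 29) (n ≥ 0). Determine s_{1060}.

21

We have s_0 = 20; s_1 = 7; s_2 = 27; s_3 = 5; s_4 = 3; s_5 = 8; s_6 = 11; s_7 = 19; s_8 = 1; s_9 = 20; s_{10} = 21; s_{11} = 12; s_{12} = 4; s_{13} = 16; s_{14} = 20; s_{15} = 7.
The sequence repeats with period 14.
(1060 - 0) mod 14 = 10, so s_{1060} = s_{10} = 21.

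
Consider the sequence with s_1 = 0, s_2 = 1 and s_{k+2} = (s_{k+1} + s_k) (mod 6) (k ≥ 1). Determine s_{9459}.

s_1 = 0; s_2 = 1; s_3 = 1; s_4 = 2; s_5 = 3; s_6 = 5; s_7 = 2; s_8 = 1; s_9 = 3; s_{10} = 4; s_{11} = 1; s_{12} = 5; s_{13} = 0; s_{14} = 5; s_{15} = 5; s_{16} = 4; s_{17} = 3; s_{18} = 1; s_{19} = 4; s_{20} = 5; s_{21} = 3; s_{22} = 2; s_{23} = 5; s_{24} = 1; s_{25} = 0; s_{26} = 1.
The sequence repeats with period 24.
(9459 - 1) mod 24 = 2, so s_{9459} = s_3 = 1.

1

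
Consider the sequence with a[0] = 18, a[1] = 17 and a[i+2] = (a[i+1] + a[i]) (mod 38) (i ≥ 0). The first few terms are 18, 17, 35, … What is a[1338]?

We have a[0] = 18; a[1] = 17; a[2] = 35; a[3] = 14; a[4] = 11; a[5] = 25; a[6] = 36; a[7] = 23; a[8] = 21; a[9] = 6; a[10] = 27; a[11] = 33; a[12] = 22; a[13] = 17; a[14] = 1; a[15] = 18; a[16] = 19; a[17] = 37; a[18] = 18; a[19] = 17.
The sequence repeats with period 18.
So a[1338] = a[0 + ((1338-0) mod 18)] = a[6] = 36.

36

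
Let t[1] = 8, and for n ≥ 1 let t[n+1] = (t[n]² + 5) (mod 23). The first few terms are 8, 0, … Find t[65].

t[1] = 8; t[2] = 0; t[3] = 5; t[4] = 7; t[5] = 8.
The sequence repeats with period 4.
So t[65] = t[1 + ((65-1) mod 4)] = t[1] = 8.

8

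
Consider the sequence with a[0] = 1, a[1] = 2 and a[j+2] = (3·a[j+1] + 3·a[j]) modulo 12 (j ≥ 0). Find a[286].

We have a[0] = 1, a[1] = 2, a[2] = 9, a[3] = 9, a[4] = 6, a[5] = 9, a[6] = 9.
Since (a[5], a[6]) = (a[2], a[3]) = (9, 9) (two consecutive terms determine the rest), the sequence is eventually periodic: after a pre-period of length 2 it cycles with period 3.
For j ≥ 2, a[j] depends only on (j - 2) mod 3. (286 - 2) mod 3 = 2, so a[286] = a[4] = 6.

6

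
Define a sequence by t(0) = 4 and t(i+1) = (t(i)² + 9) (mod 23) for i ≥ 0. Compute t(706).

22

Listing terms: t(0) = 4,  t(1) = 2,  t(2) = 13,  t(3) = 17,  t(4) = 22,  t(5) = 10,  t(6) = 17.
Since t(6) = t(3) = 17, the sequence is eventually periodic: after a pre-period of length 3 it cycles with period 3.
For i ≥ 3, t(i) depends only on (i - 3) mod 3. (706 - 3) mod 3 = 1, so t(706) = t(4) = 22.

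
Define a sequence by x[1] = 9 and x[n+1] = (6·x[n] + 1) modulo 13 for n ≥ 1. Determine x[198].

x[1] = 9, x[2] = 3, x[3] = 6, x[4] = 11, x[5] = 2, x[6] = 0, x[7] = 1, x[8] = 7, x[9] = 4, x[10] = 12, x[11] = 8, x[12] = 10, x[13] = 9.
The sequence repeats with period 12.
So x[198] = x[1 + ((198-1) mod 12)] = x[6] = 0.

0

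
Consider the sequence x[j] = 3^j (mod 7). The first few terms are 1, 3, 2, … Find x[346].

We have x[0] = 1, x[1] = 3, x[2] = 2, x[3] = 6, x[4] = 4, x[5] = 5, x[6] = 1.
Since x[6] = x[0] = 1, the sequence is periodic with period 6.
So x[346] = x[0 + ((346-0) mod 6)] = x[4] = 4.

4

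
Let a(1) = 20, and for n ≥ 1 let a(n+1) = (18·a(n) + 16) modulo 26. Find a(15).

We have a(1) = 20,  a(2) = 12,  a(3) = 24,  a(4) = 6,  a(5) = 20.
Since a(5) = a(1) = 20, the sequence is periodic with period 4.
So a(15) = a(1 + ((15-1) mod 4)) = a(3) = 24.

24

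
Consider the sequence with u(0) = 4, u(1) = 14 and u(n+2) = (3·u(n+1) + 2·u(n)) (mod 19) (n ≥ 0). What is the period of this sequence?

u(0) = 4, u(1) = 14, u(2) = 12, u(3) = 7, u(4) = 7, u(5) = 16, u(6) = 5, u(7) = 9, u(8) = 18, u(9) = 15, u(10) = 5, u(11) = 7, u(12) = 12, u(13) = 12, u(14) = 3, u(15) = 14, u(16) = 10, u(17) = 1, u(18) = 4, u(19) = 14.
The sequence repeats with period 18.

18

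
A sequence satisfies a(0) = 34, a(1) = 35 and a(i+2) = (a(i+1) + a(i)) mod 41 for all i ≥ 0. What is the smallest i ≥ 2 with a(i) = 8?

Computing terms: a(0) = 34,  a(1) = 35,  a(2) = 28,  a(3) = 22,  a(4) = 9,  a(5) = 31,  a(6) = 40,  a(7) = 30,  a(8) = 29,  a(9) = 18,  a(10) = 6,  a(11) = 24,  a(12) = 30,  a(13) = 13,  a(14) = 2,  a(15) = 15,  a(16) = 17,  a(17) = 32,  a(18) = 8,  a(19) = 40,  a(20) = 7,  a(21) = 6,  a(22) = 13,  a(23) = 19,  a(24) = 32,  a(25) = 10,  a(26) = 1,  a(27) = 11,  a(28) = 12,  a(29) = 23,  a(30) = 35,  a(31) = 17,  a(32) = 11,  a(33) = 28,  a(34) = 39,  a(35) = 26,  a(36) = 24,  a(37) = 9,  a(38) = 33,  a(39) = 1,  a(40) = 34,  a(41) = 35.
Since (a(40), a(41)) = (a(0), a(1)) = (34, 35) (two consecutive terms determine the rest), the sequence is periodic with period 40.
The value 8 first appears (with i ≥ 2) at a(18).

18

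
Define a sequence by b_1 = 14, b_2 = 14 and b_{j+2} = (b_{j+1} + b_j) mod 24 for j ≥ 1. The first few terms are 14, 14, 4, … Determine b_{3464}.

6

We have b_1 = 14; b_2 = 14; b_3 = 4; b_4 = 18; b_5 = 22; b_6 = 16; b_7 = 14; b_8 = 6; b_9 = 20; b_{10} = 2; b_{11} = 22; b_{12} = 0; b_{13} = 22; b_{14} = 22; b_{15} = 20; b_{16} = 18; b_{17} = 14; b_{18} = 8; b_{19} = 22; b_{20} = 6; b_{21} = 4; b_{22} = 10; b_{23} = 14; b_{24} = 0; b_{25} = 14; b_{26} = 14.
The sequence repeats with period 24.
(3464 - 1) mod 24 = 7, so b_{3464} = b_8 = 6.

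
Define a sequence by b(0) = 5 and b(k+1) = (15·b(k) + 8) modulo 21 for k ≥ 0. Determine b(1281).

We have b(0) = 5,  b(1) = 20,  b(2) = 14,  b(3) = 8,  b(4) = 2,  b(5) = 17,  b(6) = 11,  b(7) = 5.
The sequence repeats with period 7.
So b(1281) = b(0 + ((1281-0) mod 7)) = b(0) = 5.

5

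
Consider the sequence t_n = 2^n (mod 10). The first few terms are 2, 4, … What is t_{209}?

2

t_1 = 2; t_2 = 4; t_3 = 8; t_4 = 6; t_5 = 2.
Since t_5 = t_1 = 2, the sequence is periodic with period 4.
(209 - 1) mod 4 = 0, so t_{209} = t_1 = 2.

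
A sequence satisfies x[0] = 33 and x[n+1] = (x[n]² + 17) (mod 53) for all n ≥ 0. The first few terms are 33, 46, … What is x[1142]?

13

x[0] = 33,  x[1] = 46,  x[2] = 13,  x[3] = 27,  x[4] = 4,  x[5] = 33.
The sequence repeats with period 5.
So x[1142] = x[0 + ((1142-0) mod 5)] = x[2] = 13.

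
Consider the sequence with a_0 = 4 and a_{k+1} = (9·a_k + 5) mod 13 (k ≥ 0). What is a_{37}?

Listing terms: a_0 = 4; a_1 = 2; a_2 = 10; a_3 = 4.
The sequence repeats with period 3.
So a_{37} = a_{0 + ((37-0) mod 3)} = a_1 = 2.

2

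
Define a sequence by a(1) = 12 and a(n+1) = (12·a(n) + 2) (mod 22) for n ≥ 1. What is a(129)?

Listing terms: a(1) = 12; a(2) = 14; a(3) = 16; a(4) = 18; a(5) = 20; a(6) = 0; a(7) = 2; a(8) = 4; a(9) = 6; a(10) = 8; a(11) = 10; a(12) = 12.
The sequence repeats with period 11.
So a(129) = a(1 + ((129-1) mod 11)) = a(8) = 4.

4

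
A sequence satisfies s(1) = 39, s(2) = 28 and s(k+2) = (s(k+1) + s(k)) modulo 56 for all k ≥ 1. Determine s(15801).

We have s(1) = 39, s(2) = 28, s(3) = 11, s(4) = 39, s(5) = 50, s(6) = 33, s(7) = 27, s(8) = 4, s(9) = 31, s(10) = 35, s(11) = 10, s(12) = 45, s(13) = 55, s(14) = 44, s(15) = 43, s(16) = 31, s(17) = 18, s(18) = 49, s(19) = 11, s(20) = 4, s(21) = 15, s(22) = 19, s(23) = 34, s(24) = 53, s(25) = 31, s(26) = 28, s(27) = 3, s(28) = 31, s(29) = 34, s(30) = 9, s(31) = 43, s(32) = 52, s(33) = 39, s(34) = 35, s(35) = 18, s(36) = 53, s(37) = 15, s(38) = 12, s(39) = 27, s(40) = 39, s(41) = 10, s(42) = 49, s(43) = 3, s(44) = 52, s(45) = 55, s(46) = 51, s(47) = 50, s(48) = 45, s(49) = 39, s(50) = 28.
The sequence repeats with period 48.
(15801 - 1) mod 48 = 8, so s(15801) = s(9) = 31.

31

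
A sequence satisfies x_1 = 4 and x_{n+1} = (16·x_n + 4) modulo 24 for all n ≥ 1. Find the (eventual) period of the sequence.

3

Listing terms: x_1 = 4,  x_2 = 20,  x_3 = 12,  x_4 = 4.
The sequence repeats with period 3.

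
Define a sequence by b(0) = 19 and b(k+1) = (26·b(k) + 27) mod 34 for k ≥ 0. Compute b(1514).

We have b(0) = 19, b(1) = 11, b(2) = 7, b(3) = 5, b(4) = 21, b(5) = 29, b(6) = 33, b(7) = 1, b(8) = 19.
The sequence repeats with period 8.
So b(1514) = b(0 + ((1514-0) mod 8)) = b(2) = 7.

7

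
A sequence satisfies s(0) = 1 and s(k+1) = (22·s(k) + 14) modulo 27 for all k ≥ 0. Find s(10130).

We have s(0) = 1, s(1) = 9, s(2) = 23, s(3) = 7, s(4) = 6, s(5) = 11, s(6) = 13, s(7) = 3, s(8) = 26, s(9) = 19, s(10) = 0, s(11) = 14, s(12) = 25, s(13) = 24, s(14) = 2, s(15) = 4, s(16) = 21, s(17) = 17, s(18) = 10, s(19) = 18, s(20) = 5, s(21) = 16, s(22) = 15, s(23) = 20, s(24) = 22, s(25) = 12, s(26) = 8, s(27) = 1.
Since s(27) = s(0) = 1, the sequence is periodic with period 27.
(10130 - 0) mod 27 = 5, so s(10130) = s(5) = 11.

11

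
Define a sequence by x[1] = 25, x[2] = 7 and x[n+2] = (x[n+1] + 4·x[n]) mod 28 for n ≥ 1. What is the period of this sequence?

x[1] = 25, x[2] = 7, x[3] = 23, x[4] = 23, x[5] = 3, x[6] = 11, x[7] = 23, x[8] = 11, x[9] = 19, x[10] = 7, x[11] = 27, x[12] = 27, x[13] = 23, x[14] = 19, x[15] = 27, x[16] = 19, x[17] = 15, x[18] = 7, x[19] = 11, x[20] = 11, x[21] = 27, x[22] = 15, x[23] = 11, x[24] = 15, x[25] = 3, x[26] = 7, x[27] = 19, x[28] = 19, x[29] = 11, x[30] = 3, x[31] = 19, x[32] = 3, x[33] = 23, x[34] = 7, x[35] = 15, x[36] = 15, x[37] = 19, x[38] = 23, x[39] = 15, x[40] = 23, x[41] = 27, x[42] = 7, x[43] = 3, x[44] = 3, x[45] = 15, x[46] = 27, x[47] = 3, x[48] = 27, x[49] = 11, x[50] = 7, x[51] = 23.
Since (x[50], x[51]) = (x[2], x[3]) = (7, 23) (two consecutive terms determine the rest), the sequence is eventually periodic: after a pre-period of length 1 it cycles with period 48.

48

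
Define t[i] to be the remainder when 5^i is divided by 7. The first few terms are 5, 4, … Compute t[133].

We have t[1] = 5; t[2] = 4; t[3] = 6; t[4] = 2; t[5] = 3; t[6] = 1; t[7] = 5.
The sequence repeats with period 6.
So t[133] = t[1 + ((133-1) mod 6)] = t[1] = 5.

5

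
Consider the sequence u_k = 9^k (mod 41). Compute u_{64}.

We have u_1 = 9; u_2 = 40; u_3 = 32; u_4 = 1; u_5 = 9.
Since u_5 = u_1 = 9, the sequence is periodic with period 4.
So u_{64} = u_{1 + ((64-1) mod 4)} = u_4 = 1.

1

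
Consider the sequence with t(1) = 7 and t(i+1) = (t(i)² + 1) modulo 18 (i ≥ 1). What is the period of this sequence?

6

Computing terms: t(1) = 7,  t(2) = 14,  t(3) = 17,  t(4) = 2,  t(5) = 5,  t(6) = 8,  t(7) = 11,  t(8) = 14.
Since t(8) = t(2) = 14, the sequence is eventually periodic: after a pre-period of length 1 it cycles with period 6.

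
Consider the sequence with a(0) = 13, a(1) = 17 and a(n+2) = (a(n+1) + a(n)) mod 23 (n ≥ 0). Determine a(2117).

9

a(0) = 13, a(1) = 17, a(2) = 7, a(3) = 1, a(4) = 8, a(5) = 9, a(6) = 17, a(7) = 3, a(8) = 20, a(9) = 0, a(10) = 20, a(11) = 20, a(12) = 17, a(13) = 14, a(14) = 8, a(15) = 22, a(16) = 7, a(17) = 6, a(18) = 13, a(19) = 19, a(20) = 9, a(21) = 5, a(22) = 14, a(23) = 19, a(24) = 10, a(25) = 6, a(26) = 16, a(27) = 22, a(28) = 15, a(29) = 14, a(30) = 6, a(31) = 20, a(32) = 3, a(33) = 0, a(34) = 3, a(35) = 3, a(36) = 6, a(37) = 9, a(38) = 15, a(39) = 1, a(40) = 16, a(41) = 17, a(42) = 10, a(43) = 4, a(44) = 14, a(45) = 18, a(46) = 9, a(47) = 4, a(48) = 13, a(49) = 17.
Since (a(48), a(49)) = (a(0), a(1)) = (13, 17) (two consecutive terms determine the rest), the sequence is periodic with period 48.
(2117 - 0) mod 48 = 5, so a(2117) = a(5) = 9.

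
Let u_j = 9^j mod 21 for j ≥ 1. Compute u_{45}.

u_1 = 9; u_2 = 18; u_3 = 15; u_4 = 9.
The sequence repeats with period 3.
(45 - 1) mod 3 = 2, so u_{45} = u_3 = 15.

15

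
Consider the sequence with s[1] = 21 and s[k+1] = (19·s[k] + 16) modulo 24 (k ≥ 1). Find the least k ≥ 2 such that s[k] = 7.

2

Computing terms: s[1] = 21; s[2] = 7; s[3] = 5; s[4] = 15; s[5] = 13; s[6] = 23; s[7] = 21.
Since s[7] = s[1] = 21, the sequence is periodic with period 6.
The value 7 first appears (with k ≥ 2) at s[2].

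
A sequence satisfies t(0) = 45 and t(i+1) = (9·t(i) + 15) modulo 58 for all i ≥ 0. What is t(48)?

5

Computing terms: t(0) = 45,  t(1) = 14,  t(2) = 25,  t(3) = 8,  t(4) = 29,  t(5) = 44,  t(6) = 5,  t(7) = 2,  t(8) = 33,  t(9) = 22,  t(10) = 39,  t(11) = 18,  t(12) = 3,  t(13) = 42,  t(14) = 45.
The sequence repeats with period 14.
So t(48) = t(0 + ((48-0) mod 14)) = t(6) = 5.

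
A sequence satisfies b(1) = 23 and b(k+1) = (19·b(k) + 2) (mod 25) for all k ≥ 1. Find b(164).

We have b(1) = 23, b(2) = 14, b(3) = 18, b(4) = 19, b(5) = 13, b(6) = 24, b(7) = 8, b(8) = 4, b(9) = 3, b(10) = 9, b(11) = 23.
Since b(11) = b(1) = 23, the sequence is periodic with period 10.
(164 - 1) mod 10 = 3, so b(164) = b(4) = 19.

19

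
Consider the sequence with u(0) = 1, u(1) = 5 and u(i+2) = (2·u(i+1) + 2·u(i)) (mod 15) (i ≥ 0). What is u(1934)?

We have u(0) = 1, u(1) = 5, u(2) = 12, u(3) = 4, u(4) = 2, u(5) = 12, u(6) = 13, u(7) = 5, u(8) = 6, u(9) = 7, u(10) = 11, u(11) = 6, u(12) = 4, u(13) = 5, u(14) = 3, u(15) = 1, u(16) = 8, u(17) = 3, u(18) = 7, u(19) = 5, u(20) = 9, u(21) = 13, u(22) = 14, u(23) = 9, u(24) = 1, u(25) = 5.
Since (u(24), u(25)) = (u(0), u(1)) = (1, 5) (two consecutive terms determine the rest), the sequence is periodic with period 24.
(1934 - 0) mod 24 = 14, so u(1934) = u(14) = 3.

3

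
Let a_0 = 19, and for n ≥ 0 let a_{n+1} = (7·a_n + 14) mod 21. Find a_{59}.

14

Computing terms: a_0 = 19,  a_1 = 0,  a_2 = 14,  a_3 = 7,  a_4 = 0.
Since a_4 = a_1 = 0, the sequence is eventually periodic: after a pre-period of length 1 it cycles with period 3.
For n ≥ 1, a_n depends only on (n - 1) mod 3. (59 - 1) mod 3 = 1, so a_{59} = a_2 = 14.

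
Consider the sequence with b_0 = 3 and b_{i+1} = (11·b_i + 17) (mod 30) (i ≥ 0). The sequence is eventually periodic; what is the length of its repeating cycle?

10

We have b_0 = 3, b_1 = 20, b_2 = 27, b_3 = 14, b_4 = 21, b_5 = 8, b_6 = 15, b_7 = 2, b_8 = 9, b_9 = 26, b_{10} = 3.
Since b_{10} = b_0 = 3, the sequence is periodic with period 10.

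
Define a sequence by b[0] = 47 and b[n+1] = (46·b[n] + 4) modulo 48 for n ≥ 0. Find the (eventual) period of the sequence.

Listing terms: b[0] = 47; b[1] = 6; b[2] = 40; b[3] = 20; b[4] = 12; b[5] = 28; b[6] = 44; b[7] = 12.
Since b[7] = b[4] = 12, the sequence is eventually periodic: after a pre-period of length 4 it cycles with period 3.

3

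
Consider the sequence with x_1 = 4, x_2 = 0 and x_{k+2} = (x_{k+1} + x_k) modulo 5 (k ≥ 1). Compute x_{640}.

We have x_1 = 4,  x_2 = 0,  x_3 = 4,  x_4 = 4,  x_5 = 3,  x_6 = 2,  x_7 = 0,  x_8 = 2,  x_9 = 2,  x_{10} = 4,  x_{11} = 1,  x_{12} = 0,  x_{13} = 1,  x_{14} = 1,  x_{15} = 2,  x_{16} = 3,  x_{17} = 0,  x_{18} = 3,  x_{19} = 3,  x_{20} = 1,  x_{21} = 4,  x_{22} = 0.
The sequence repeats with period 20.
(640 - 1) mod 20 = 19, so x_{640} = x_{20} = 1.

1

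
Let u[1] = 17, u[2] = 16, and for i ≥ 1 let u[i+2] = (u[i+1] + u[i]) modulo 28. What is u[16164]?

Listing terms: u[1] = 17; u[2] = 16; u[3] = 5; u[4] = 21; u[5] = 26; u[6] = 19; u[7] = 17; u[8] = 8; u[9] = 25; u[10] = 5; u[11] = 2; u[12] = 7; u[13] = 9; u[14] = 16; u[15] = 25; u[16] = 13; u[17] = 10; u[18] = 23; u[19] = 5; u[20] = 0; u[21] = 5; u[22] = 5; u[23] = 10; u[24] = 15; u[25] = 25; u[26] = 12; u[27] = 9; u[28] = 21; u[29] = 2; u[30] = 23; u[31] = 25; u[32] = 20; u[33] = 17; u[34] = 9; u[35] = 26; u[36] = 7; u[37] = 5; u[38] = 12; u[39] = 17; u[40] = 1; u[41] = 18; u[42] = 19; u[43] = 9; u[44] = 0; u[45] = 9; u[46] = 9; u[47] = 18; u[48] = 27; u[49] = 17; u[50] = 16.
The sequence repeats with period 48.
So u[16164] = u[1 + ((16164-1) mod 48)] = u[36] = 7.

7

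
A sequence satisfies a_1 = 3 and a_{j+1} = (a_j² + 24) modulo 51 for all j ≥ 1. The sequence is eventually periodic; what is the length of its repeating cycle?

3

a_1 = 3,  a_2 = 33,  a_3 = 42,  a_4 = 3.
The sequence repeats with period 3.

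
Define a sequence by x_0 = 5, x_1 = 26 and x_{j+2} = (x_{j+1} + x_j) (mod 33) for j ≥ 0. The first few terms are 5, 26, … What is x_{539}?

21

x_0 = 5, x_1 = 26, x_2 = 31, x_3 = 24, x_4 = 22, x_5 = 13, x_6 = 2, x_7 = 15, x_8 = 17, x_9 = 32, x_{10} = 16, x_{11} = 15, x_{12} = 31, x_{13} = 13, x_{14} = 11, x_{15} = 24, x_{16} = 2, x_{17} = 26, x_{18} = 28, x_{19} = 21, x_{20} = 16, x_{21} = 4, x_{22} = 20, x_{23} = 24, x_{24} = 11, x_{25} = 2, x_{26} = 13, x_{27} = 15, x_{28} = 28, x_{29} = 10, x_{30} = 5, x_{31} = 15, x_{32} = 20, x_{33} = 2, x_{34} = 22, x_{35} = 24, x_{36} = 13, x_{37} = 4, x_{38} = 17, x_{39} = 21, x_{40} = 5, x_{41} = 26.
Since (x_{40}, x_{41}) = (x_0, x_1) = (5, 26) (two consecutive terms determine the rest), the sequence is periodic with period 40.
So x_{539} = x_{0 + ((539-0) mod 40)} = x_{19} = 21.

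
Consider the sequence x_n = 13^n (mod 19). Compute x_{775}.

x_1 = 13, x_2 = 17, x_3 = 12, x_4 = 4, x_5 = 14, x_6 = 11, x_7 = 10, x_8 = 16, x_9 = 18, x_{10} = 6, x_{11} = 2, x_{12} = 7, x_{13} = 15, x_{14} = 5, x_{15} = 8, x_{16} = 9, x_{17} = 3, x_{18} = 1, x_{19} = 13.
The sequence repeats with period 18.
(775 - 1) mod 18 = 0, so x_{775} = x_1 = 13.

13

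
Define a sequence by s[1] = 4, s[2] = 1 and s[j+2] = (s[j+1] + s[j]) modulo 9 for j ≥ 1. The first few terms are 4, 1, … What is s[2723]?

Listing terms: s[1] = 4; s[2] = 1; s[3] = 5; s[4] = 6; s[5] = 2; s[6] = 8; s[7] = 1; s[8] = 0; s[9] = 1; s[10] = 1; s[11] = 2; s[12] = 3; s[13] = 5; s[14] = 8; s[15] = 4; s[16] = 3; s[17] = 7; s[18] = 1; s[19] = 8; s[20] = 0; s[21] = 8; s[22] = 8; s[23] = 7; s[24] = 6; s[25] = 4; s[26] = 1.
Since (s[25], s[26]) = (s[1], s[2]) = (4, 1) (two consecutive terms determine the rest), the sequence is periodic with period 24.
(2723 - 1) mod 24 = 10, so s[2723] = s[11] = 2.

2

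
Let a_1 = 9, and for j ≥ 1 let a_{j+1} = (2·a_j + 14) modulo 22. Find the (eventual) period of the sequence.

Computing terms: a_1 = 9,  a_2 = 10,  a_3 = 12,  a_4 = 16,  a_5 = 2,  a_6 = 18,  a_7 = 6,  a_8 = 4,  a_9 = 0,  a_{10} = 14,  a_{11} = 20,  a_{12} = 10.
Since a_{12} = a_2 = 10, the sequence is eventually periodic: after a pre-period of length 1 it cycles with period 10.

10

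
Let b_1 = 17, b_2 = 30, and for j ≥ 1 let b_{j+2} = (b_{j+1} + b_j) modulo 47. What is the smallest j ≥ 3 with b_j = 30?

We have b_1 = 17; b_2 = 30; b_3 = 0; b_4 = 30; b_5 = 30; b_6 = 13; b_7 = 43; b_8 = 9; b_9 = 5; b_{10} = 14; b_{11} = 19; b_{12} = 33; b_{13} = 5; b_{14} = 38; b_{15} = 43; b_{16} = 34; b_{17} = 30; b_{18} = 17; b_{19} = 0; b_{20} = 17; b_{21} = 17; b_{22} = 34; b_{23} = 4; b_{24} = 38; b_{25} = 42; b_{26} = 33; b_{27} = 28; b_{28} = 14; b_{29} = 42; b_{30} = 9; b_{31} = 4; b_{32} = 13; b_{33} = 17; b_{34} = 30.
Since (b_{33}, b_{34}) = (b_1, b_2) = (17, 30) (two consecutive terms determine the rest), the sequence is periodic with period 32.
The value 30 first appears (with j ≥ 3) at b_4.

4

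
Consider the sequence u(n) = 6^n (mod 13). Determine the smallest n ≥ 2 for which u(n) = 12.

Listing terms: u(1) = 6, u(2) = 10, u(3) = 8, u(4) = 9, u(5) = 2, u(6) = 12, u(7) = 7, u(8) = 3, u(9) = 5, u(10) = 4, u(11) = 11, u(12) = 1, u(13) = 6.
Since u(13) = u(1) = 6, the sequence is periodic with period 12.
The value 12 first appears (with n ≥ 2) at u(6).

6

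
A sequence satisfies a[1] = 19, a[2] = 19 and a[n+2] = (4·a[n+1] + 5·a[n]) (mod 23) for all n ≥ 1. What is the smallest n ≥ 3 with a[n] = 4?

Listing terms: a[1] = 19,  a[2] = 19,  a[3] = 10,  a[4] = 20,  a[5] = 15,  a[6] = 22,  a[7] = 2,  a[8] = 3,  a[9] = 22,  a[10] = 11,  a[11] = 16,  a[12] = 4,  a[13] = 4,  a[14] = 13,  a[15] = 3,  a[16] = 8,  a[17] = 1,  a[18] = 21,  a[19] = 20,  a[20] = 1,  a[21] = 12,  a[22] = 7,  a[23] = 19,  a[24] = 19.
Since (a[23], a[24]) = (a[1], a[2]) = (19, 19) (two consecutive terms determine the rest), the sequence is periodic with period 22.
The value 4 first appears (with n ≥ 3) at a[12].

12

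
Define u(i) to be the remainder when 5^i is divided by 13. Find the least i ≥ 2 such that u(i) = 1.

Computing terms: u(1) = 5,  u(2) = 12,  u(3) = 8,  u(4) = 1,  u(5) = 5.
The sequence repeats with period 4.
The value 1 first appears (with i ≥ 2) at u(4).

4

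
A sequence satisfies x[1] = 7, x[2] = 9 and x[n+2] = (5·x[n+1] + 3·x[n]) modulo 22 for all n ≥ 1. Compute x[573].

0

x[1] = 7, x[2] = 9, x[3] = 0, x[4] = 5, x[5] = 3, x[6] = 8, x[7] = 5, x[8] = 5, x[9] = 18, x[10] = 17, x[11] = 7, x[12] = 20, x[13] = 11, x[14] = 5, x[15] = 14, x[16] = 19, x[17] = 5, x[18] = 16, x[19] = 7, x[20] = 17, x[21] = 18, x[22] = 9, x[23] = 11, x[24] = 16, x[25] = 3, x[26] = 19, x[27] = 16, x[28] = 5, x[29] = 7, x[30] = 6, x[31] = 7, x[32] = 9.
Since (x[31], x[32]) = (x[1], x[2]) = (7, 9) (two consecutive terms determine the rest), the sequence is periodic with period 30.
(573 - 1) mod 30 = 2, so x[573] = x[3] = 0.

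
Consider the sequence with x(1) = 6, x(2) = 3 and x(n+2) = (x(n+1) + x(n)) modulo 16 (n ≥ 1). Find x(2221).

6

Computing terms: x(1) = 6; x(2) = 3; x(3) = 9; x(4) = 12; x(5) = 5; x(6) = 1; x(7) = 6; x(8) = 7; x(9) = 13; x(10) = 4; x(11) = 1; x(12) = 5; x(13) = 6; x(14) = 11; x(15) = 1; x(16) = 12; x(17) = 13; x(18) = 9; x(19) = 6; x(20) = 15; x(21) = 5; x(22) = 4; x(23) = 9; x(24) = 13; x(25) = 6; x(26) = 3.
The sequence repeats with period 24.
(2221 - 1) mod 24 = 12, so x(2221) = x(13) = 6.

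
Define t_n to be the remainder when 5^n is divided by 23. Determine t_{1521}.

Computing terms: t_0 = 1; t_1 = 5; t_2 = 2; t_3 = 10; t_4 = 4; t_5 = 20; t_6 = 8; t_7 = 17; t_8 = 16; t_9 = 11; t_{10} = 9; t_{11} = 22; t_{12} = 18; t_{13} = 21; t_{14} = 13; t_{15} = 19; t_{16} = 3; t_{17} = 15; t_{18} = 6; t_{19} = 7; t_{20} = 12; t_{21} = 14; t_{22} = 1.
The sequence repeats with period 22.
(1521 - 0) mod 22 = 3, so t_{1521} = t_3 = 10.

10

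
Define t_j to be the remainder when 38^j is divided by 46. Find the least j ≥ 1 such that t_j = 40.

Computing terms: t_0 = 1, t_1 = 38, t_2 = 18, t_3 = 40, t_4 = 2, t_5 = 30, t_6 = 36, t_7 = 34, t_8 = 4, t_9 = 14, t_{10} = 26, t_{11} = 22, t_{12} = 8, t_{13} = 28, t_{14} = 6, t_{15} = 44, t_{16} = 16, t_{17} = 10, t_{18} = 12, t_{19} = 42, t_{20} = 32, t_{21} = 20, t_{22} = 24, t_{23} = 38.
Since t_{23} = t_1 = 38, the sequence is eventually periodic: after a pre-period of length 1 it cycles with period 22.
The value 40 first appears (with j ≥ 1) at t_3.

3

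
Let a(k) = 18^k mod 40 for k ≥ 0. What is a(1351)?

We have a(0) = 1,  a(1) = 18,  a(2) = 4,  a(3) = 32,  a(4) = 16,  a(5) = 8,  a(6) = 24,  a(7) = 32.
Since a(7) = a(3) = 32, the sequence is eventually periodic: after a pre-period of length 3 it cycles with period 4.
For k ≥ 3, a(k) depends only on (k - 3) mod 4. (1351 - 3) mod 4 = 0, so a(1351) = a(3) = 32.

32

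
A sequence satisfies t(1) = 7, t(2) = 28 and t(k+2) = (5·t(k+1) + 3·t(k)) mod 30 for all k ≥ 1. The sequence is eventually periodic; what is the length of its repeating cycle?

Computing terms: t(1) = 7,  t(2) = 28,  t(3) = 11,  t(4) = 19,  t(5) = 8,  t(6) = 7,  t(7) = 29,  t(8) = 16,  t(9) = 17,  t(10) = 13,  t(11) = 26,  t(12) = 19,  t(13) = 23,  t(14) = 22,  t(15) = 29,  t(16) = 1,  t(17) = 2,  t(18) = 13,  t(19) = 11,  t(20) = 4,  t(21) = 23,  t(22) = 7,  t(23) = 14,  t(24) = 1,  t(25) = 17,  t(26) = 28,  t(27) = 11.
Since (t(26), t(27)) = (t(2), t(3)) = (28, 11) (two consecutive terms determine the rest), the sequence is eventually periodic: after a pre-period of length 1 it cycles with period 24.

24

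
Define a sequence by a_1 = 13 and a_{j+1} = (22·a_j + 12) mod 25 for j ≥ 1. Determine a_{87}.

18

a_1 = 13, a_2 = 23, a_3 = 18, a_4 = 8, a_5 = 13.
The sequence repeats with period 4.
So a_{87} = a_{1 + ((87-1) mod 4)} = a_3 = 18.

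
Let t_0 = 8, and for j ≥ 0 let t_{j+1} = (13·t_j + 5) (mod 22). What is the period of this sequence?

10

Listing terms: t_0 = 8, t_1 = 21, t_2 = 14, t_3 = 11, t_4 = 16, t_5 = 15, t_6 = 2, t_7 = 9, t_8 = 12, t_9 = 7, t_{10} = 8.
The sequence repeats with period 10.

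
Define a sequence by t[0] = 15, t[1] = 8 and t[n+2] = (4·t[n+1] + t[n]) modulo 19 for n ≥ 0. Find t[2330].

9

We have t[0] = 15, t[1] = 8, t[2] = 9, t[3] = 6, t[4] = 14, t[5] = 5, t[6] = 15, t[7] = 8.
Since (t[6], t[7]) = (t[0], t[1]) = (15, 8) (two consecutive terms determine the rest), the sequence is periodic with period 6.
(2330 - 0) mod 6 = 2, so t[2330] = t[2] = 9.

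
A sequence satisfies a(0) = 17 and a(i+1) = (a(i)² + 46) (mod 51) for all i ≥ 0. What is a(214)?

11

Computing terms: a(0) = 17, a(1) = 29, a(2) = 20, a(3) = 38, a(4) = 11, a(5) = 14, a(6) = 38.
Since a(6) = a(3) = 38, the sequence is eventually periodic: after a pre-period of length 3 it cycles with period 3.
For i ≥ 3, a(i) depends only on (i - 3) mod 3. (214 - 3) mod 3 = 1, so a(214) = a(4) = 11.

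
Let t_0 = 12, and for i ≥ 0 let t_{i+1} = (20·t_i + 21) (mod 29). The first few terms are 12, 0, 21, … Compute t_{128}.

Listing terms: t_0 = 12; t_1 = 0; t_2 = 21; t_3 = 6; t_4 = 25; t_5 = 28; t_6 = 1; t_7 = 12.
Since t_7 = t_0 = 12, the sequence is periodic with period 7.
So t_{128} = t_{0 + ((128-0) mod 7)} = t_2 = 21.

21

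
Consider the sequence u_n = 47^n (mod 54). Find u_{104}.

Listing terms: u_1 = 47,  u_2 = 49,  u_3 = 35,  u_4 = 25,  u_5 = 41,  u_6 = 37,  u_7 = 11,  u_8 = 31,  u_9 = 53,  u_{10} = 7,  u_{11} = 5,  u_{12} = 19,  u_{13} = 29,  u_{14} = 13,  u_{15} = 17,  u_{16} = 43,  u_{17} = 23,  u_{18} = 1,  u_{19} = 47.
Since u_{19} = u_1 = 47, the sequence is periodic with period 18.
(104 - 1) mod 18 = 13, so u_{104} = u_{14} = 13.

13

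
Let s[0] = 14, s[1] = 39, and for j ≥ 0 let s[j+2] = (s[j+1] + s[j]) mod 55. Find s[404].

35

We have s[0] = 14,  s[1] = 39,  s[2] = 53,  s[3] = 37,  s[4] = 35,  s[5] = 17,  s[6] = 52,  s[7] = 14,  s[8] = 11,  s[9] = 25,  s[10] = 36,  s[11] = 6,  s[12] = 42,  s[13] = 48,  s[14] = 35,  s[15] = 28,  s[16] = 8,  s[17] = 36,  s[18] = 44,  s[19] = 25,  s[20] = 14,  s[21] = 39.
The sequence repeats with period 20.
So s[404] = s[0 + ((404-0) mod 20)] = s[4] = 35.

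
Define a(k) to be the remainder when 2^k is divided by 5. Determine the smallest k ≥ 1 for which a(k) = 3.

3

We have a(0) = 1, a(1) = 2, a(2) = 4, a(3) = 3, a(4) = 1.
The sequence repeats with period 4.
The value 3 first appears (with k ≥ 1) at a(3).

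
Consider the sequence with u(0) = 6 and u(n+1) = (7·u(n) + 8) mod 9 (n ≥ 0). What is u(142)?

We have u(0) = 6,  u(1) = 5,  u(2) = 7,  u(3) = 3,  u(4) = 2,  u(5) = 4,  u(6) = 0,  u(7) = 8,  u(8) = 1,  u(9) = 6.
The sequence repeats with period 9.
So u(142) = u(0 + ((142-0) mod 9)) = u(7) = 8.

8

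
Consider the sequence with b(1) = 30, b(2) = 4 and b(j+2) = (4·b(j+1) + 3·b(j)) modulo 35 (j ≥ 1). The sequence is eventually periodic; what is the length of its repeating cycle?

24

b(1) = 30,  b(2) = 4,  b(3) = 1,  b(4) = 16,  b(5) = 32,  b(6) = 1,  b(7) = 30,  b(8) = 18,  b(9) = 22,  b(10) = 2,  b(11) = 4,  b(12) = 22,  b(13) = 30,  b(14) = 11,  b(15) = 29,  b(16) = 9,  b(17) = 18,  b(18) = 29,  b(19) = 30,  b(20) = 32,  b(21) = 8,  b(22) = 23,  b(23) = 11,  b(24) = 8,  b(25) = 30,  b(26) = 4.
The sequence repeats with period 24.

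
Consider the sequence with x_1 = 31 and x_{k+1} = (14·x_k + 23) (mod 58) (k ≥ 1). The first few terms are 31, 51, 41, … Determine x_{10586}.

We have x_1 = 31,  x_2 = 51,  x_3 = 41,  x_4 = 17,  x_5 = 29,  x_6 = 23,  x_7 = 55,  x_8 = 39,  x_9 = 47,  x_{10} = 43,  x_{11} = 45,  x_{12} = 15,  x_{13} = 1,  x_{14} = 37,  x_{15} = 19,  x_{16} = 57,  x_{17} = 9,  x_{18} = 33,  x_{19} = 21,  x_{20} = 27,  x_{21} = 53,  x_{22} = 11,  x_{23} = 3,  x_{24} = 7,  x_{25} = 5,  x_{26} = 35,  x_{27} = 49,  x_{28} = 13,  x_{29} = 31.
Since x_{29} = x_1 = 31, the sequence is periodic with period 28.
So x_{10586} = x_{1 + ((10586-1) mod 28)} = x_2 = 51.

51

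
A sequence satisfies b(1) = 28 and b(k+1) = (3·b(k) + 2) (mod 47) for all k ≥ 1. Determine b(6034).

Computing terms: b(1) = 28,  b(2) = 39,  b(3) = 25,  b(4) = 30,  b(5) = 45,  b(6) = 43,  b(7) = 37,  b(8) = 19,  b(9) = 12,  b(10) = 38,  b(11) = 22,  b(12) = 21,  b(13) = 18,  b(14) = 9,  b(15) = 29,  b(16) = 42,  b(17) = 34,  b(18) = 10,  b(19) = 32,  b(20) = 4,  b(21) = 14,  b(22) = 44,  b(23) = 40,  b(24) = 28.
Since b(24) = b(1) = 28, the sequence is periodic with period 23.
(6034 - 1) mod 23 = 7, so b(6034) = b(8) = 19.

19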